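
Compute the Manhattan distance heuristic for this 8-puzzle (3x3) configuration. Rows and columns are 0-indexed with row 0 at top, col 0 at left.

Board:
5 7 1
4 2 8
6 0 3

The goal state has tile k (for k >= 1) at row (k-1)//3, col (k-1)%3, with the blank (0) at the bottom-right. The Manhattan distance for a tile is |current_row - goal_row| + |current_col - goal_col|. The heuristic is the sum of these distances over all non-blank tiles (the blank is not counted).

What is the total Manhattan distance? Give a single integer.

Answer: 15

Derivation:
Tile 5: at (0,0), goal (1,1), distance |0-1|+|0-1| = 2
Tile 7: at (0,1), goal (2,0), distance |0-2|+|1-0| = 3
Tile 1: at (0,2), goal (0,0), distance |0-0|+|2-0| = 2
Tile 4: at (1,0), goal (1,0), distance |1-1|+|0-0| = 0
Tile 2: at (1,1), goal (0,1), distance |1-0|+|1-1| = 1
Tile 8: at (1,2), goal (2,1), distance |1-2|+|2-1| = 2
Tile 6: at (2,0), goal (1,2), distance |2-1|+|0-2| = 3
Tile 3: at (2,2), goal (0,2), distance |2-0|+|2-2| = 2
Sum: 2 + 3 + 2 + 0 + 1 + 2 + 3 + 2 = 15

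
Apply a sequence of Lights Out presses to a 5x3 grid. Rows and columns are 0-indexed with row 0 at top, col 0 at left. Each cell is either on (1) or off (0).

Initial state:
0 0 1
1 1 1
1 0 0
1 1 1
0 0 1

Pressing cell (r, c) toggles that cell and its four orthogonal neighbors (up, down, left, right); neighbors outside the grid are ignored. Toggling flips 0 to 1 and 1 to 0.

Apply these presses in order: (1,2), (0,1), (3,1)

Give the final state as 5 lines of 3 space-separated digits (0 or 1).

After press 1 at (1,2):
0 0 0
1 0 0
1 0 1
1 1 1
0 0 1

After press 2 at (0,1):
1 1 1
1 1 0
1 0 1
1 1 1
0 0 1

After press 3 at (3,1):
1 1 1
1 1 0
1 1 1
0 0 0
0 1 1

Answer: 1 1 1
1 1 0
1 1 1
0 0 0
0 1 1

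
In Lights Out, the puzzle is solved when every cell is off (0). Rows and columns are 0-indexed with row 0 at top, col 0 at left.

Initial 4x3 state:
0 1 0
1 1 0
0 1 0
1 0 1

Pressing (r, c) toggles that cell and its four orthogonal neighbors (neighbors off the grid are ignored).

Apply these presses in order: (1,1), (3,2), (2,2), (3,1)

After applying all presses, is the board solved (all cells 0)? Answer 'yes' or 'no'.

After press 1 at (1,1):
0 0 0
0 0 1
0 0 0
1 0 1

After press 2 at (3,2):
0 0 0
0 0 1
0 0 1
1 1 0

After press 3 at (2,2):
0 0 0
0 0 0
0 1 0
1 1 1

After press 4 at (3,1):
0 0 0
0 0 0
0 0 0
0 0 0

Lights still on: 0

Answer: yes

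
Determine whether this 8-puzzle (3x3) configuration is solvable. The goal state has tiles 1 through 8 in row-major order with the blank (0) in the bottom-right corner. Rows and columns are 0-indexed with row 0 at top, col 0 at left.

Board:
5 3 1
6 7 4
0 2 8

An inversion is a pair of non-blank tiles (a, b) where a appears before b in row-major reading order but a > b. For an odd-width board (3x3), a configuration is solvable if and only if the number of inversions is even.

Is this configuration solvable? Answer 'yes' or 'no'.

Answer: no

Derivation:
Inversions (pairs i<j in row-major order where tile[i] > tile[j] > 0): 11
11 is odd, so the puzzle is not solvable.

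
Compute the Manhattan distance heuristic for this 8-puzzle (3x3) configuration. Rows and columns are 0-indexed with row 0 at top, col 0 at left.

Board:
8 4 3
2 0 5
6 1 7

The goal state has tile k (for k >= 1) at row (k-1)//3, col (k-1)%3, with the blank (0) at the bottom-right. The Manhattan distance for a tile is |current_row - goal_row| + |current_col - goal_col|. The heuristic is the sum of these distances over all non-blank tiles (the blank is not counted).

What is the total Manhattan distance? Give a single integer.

Answer: 16

Derivation:
Tile 8: (0,0)->(2,1) = 3
Tile 4: (0,1)->(1,0) = 2
Tile 3: (0,2)->(0,2) = 0
Tile 2: (1,0)->(0,1) = 2
Tile 5: (1,2)->(1,1) = 1
Tile 6: (2,0)->(1,2) = 3
Tile 1: (2,1)->(0,0) = 3
Tile 7: (2,2)->(2,0) = 2
Sum: 3 + 2 + 0 + 2 + 1 + 3 + 3 + 2 = 16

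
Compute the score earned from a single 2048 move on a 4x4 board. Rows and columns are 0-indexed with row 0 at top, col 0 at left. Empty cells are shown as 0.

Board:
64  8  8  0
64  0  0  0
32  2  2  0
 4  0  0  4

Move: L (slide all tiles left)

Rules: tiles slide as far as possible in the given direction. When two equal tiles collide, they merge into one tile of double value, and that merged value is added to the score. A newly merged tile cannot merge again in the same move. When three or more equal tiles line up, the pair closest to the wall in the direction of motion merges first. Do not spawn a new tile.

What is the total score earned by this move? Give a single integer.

Slide left:
row 0: [64, 8, 8, 0] -> [64, 16, 0, 0]  score +16 (running 16)
row 1: [64, 0, 0, 0] -> [64, 0, 0, 0]  score +0 (running 16)
row 2: [32, 2, 2, 0] -> [32, 4, 0, 0]  score +4 (running 20)
row 3: [4, 0, 0, 4] -> [8, 0, 0, 0]  score +8 (running 28)
Board after move:
64 16  0  0
64  0  0  0
32  4  0  0
 8  0  0  0

Answer: 28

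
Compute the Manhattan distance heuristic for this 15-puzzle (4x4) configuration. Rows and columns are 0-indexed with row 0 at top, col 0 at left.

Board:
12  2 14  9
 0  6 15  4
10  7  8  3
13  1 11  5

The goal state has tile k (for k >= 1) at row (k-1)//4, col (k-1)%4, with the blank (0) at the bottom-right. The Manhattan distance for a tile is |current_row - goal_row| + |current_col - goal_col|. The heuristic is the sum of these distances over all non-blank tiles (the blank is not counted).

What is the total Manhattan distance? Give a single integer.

Answer: 35

Derivation:
Tile 12: (0,0)->(2,3) = 5
Tile 2: (0,1)->(0,1) = 0
Tile 14: (0,2)->(3,1) = 4
Tile 9: (0,3)->(2,0) = 5
Tile 6: (1,1)->(1,1) = 0
Tile 15: (1,2)->(3,2) = 2
Tile 4: (1,3)->(0,3) = 1
Tile 10: (2,0)->(2,1) = 1
Tile 7: (2,1)->(1,2) = 2
Tile 8: (2,2)->(1,3) = 2
Tile 3: (2,3)->(0,2) = 3
Tile 13: (3,0)->(3,0) = 0
Tile 1: (3,1)->(0,0) = 4
Tile 11: (3,2)->(2,2) = 1
Tile 5: (3,3)->(1,0) = 5
Sum: 5 + 0 + 4 + 5 + 0 + 2 + 1 + 1 + 2 + 2 + 3 + 0 + 4 + 1 + 5 = 35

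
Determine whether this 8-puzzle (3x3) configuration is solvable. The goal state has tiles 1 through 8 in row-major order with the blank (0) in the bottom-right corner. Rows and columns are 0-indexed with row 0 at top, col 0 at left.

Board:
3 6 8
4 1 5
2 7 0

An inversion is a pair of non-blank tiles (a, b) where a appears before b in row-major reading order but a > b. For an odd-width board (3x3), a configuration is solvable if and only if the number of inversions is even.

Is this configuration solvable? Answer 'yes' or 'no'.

Answer: yes

Derivation:
Inversions (pairs i<j in row-major order where tile[i] > tile[j] > 0): 14
14 is even, so the puzzle is solvable.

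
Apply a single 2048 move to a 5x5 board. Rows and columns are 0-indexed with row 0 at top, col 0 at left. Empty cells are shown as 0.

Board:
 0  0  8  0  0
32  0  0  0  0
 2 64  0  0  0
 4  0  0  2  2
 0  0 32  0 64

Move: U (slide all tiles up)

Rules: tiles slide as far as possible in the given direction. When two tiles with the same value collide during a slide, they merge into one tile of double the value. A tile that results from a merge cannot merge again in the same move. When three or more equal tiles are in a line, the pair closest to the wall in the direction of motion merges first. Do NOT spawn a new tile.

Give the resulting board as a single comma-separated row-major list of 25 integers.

Slide up:
col 0: [0, 32, 2, 4, 0] -> [32, 2, 4, 0, 0]
col 1: [0, 0, 64, 0, 0] -> [64, 0, 0, 0, 0]
col 2: [8, 0, 0, 0, 32] -> [8, 32, 0, 0, 0]
col 3: [0, 0, 0, 2, 0] -> [2, 0, 0, 0, 0]
col 4: [0, 0, 0, 2, 64] -> [2, 64, 0, 0, 0]

Answer: 32, 64, 8, 2, 2, 2, 0, 32, 0, 64, 4, 0, 0, 0, 0, 0, 0, 0, 0, 0, 0, 0, 0, 0, 0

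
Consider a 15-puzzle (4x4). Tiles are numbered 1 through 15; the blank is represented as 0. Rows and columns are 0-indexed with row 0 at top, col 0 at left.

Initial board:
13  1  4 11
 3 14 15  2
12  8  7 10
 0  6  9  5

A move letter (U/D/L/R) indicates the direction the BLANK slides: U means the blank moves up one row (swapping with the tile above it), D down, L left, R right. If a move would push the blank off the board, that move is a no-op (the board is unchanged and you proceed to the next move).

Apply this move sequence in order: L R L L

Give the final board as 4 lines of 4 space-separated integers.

After move 1 (L):
13  1  4 11
 3 14 15  2
12  8  7 10
 0  6  9  5

After move 2 (R):
13  1  4 11
 3 14 15  2
12  8  7 10
 6  0  9  5

After move 3 (L):
13  1  4 11
 3 14 15  2
12  8  7 10
 0  6  9  5

After move 4 (L):
13  1  4 11
 3 14 15  2
12  8  7 10
 0  6  9  5

Answer: 13  1  4 11
 3 14 15  2
12  8  7 10
 0  6  9  5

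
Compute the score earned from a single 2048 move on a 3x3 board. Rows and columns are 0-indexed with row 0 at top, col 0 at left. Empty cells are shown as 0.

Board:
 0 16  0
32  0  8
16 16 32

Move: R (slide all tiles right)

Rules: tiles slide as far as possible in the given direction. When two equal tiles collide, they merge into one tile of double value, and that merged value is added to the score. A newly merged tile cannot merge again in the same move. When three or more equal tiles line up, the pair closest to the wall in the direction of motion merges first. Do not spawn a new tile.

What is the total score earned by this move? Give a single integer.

Answer: 32

Derivation:
Slide right:
row 0: [0, 16, 0] -> [0, 0, 16]  score +0 (running 0)
row 1: [32, 0, 8] -> [0, 32, 8]  score +0 (running 0)
row 2: [16, 16, 32] -> [0, 32, 32]  score +32 (running 32)
Board after move:
 0  0 16
 0 32  8
 0 32 32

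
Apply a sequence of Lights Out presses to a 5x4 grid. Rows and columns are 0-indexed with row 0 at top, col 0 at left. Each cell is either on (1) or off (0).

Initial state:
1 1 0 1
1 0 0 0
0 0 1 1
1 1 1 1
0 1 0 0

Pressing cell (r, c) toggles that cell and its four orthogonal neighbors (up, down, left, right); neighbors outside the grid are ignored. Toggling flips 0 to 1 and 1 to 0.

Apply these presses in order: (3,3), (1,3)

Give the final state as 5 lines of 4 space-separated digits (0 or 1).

Answer: 1 1 0 0
1 0 1 1
0 0 1 1
1 1 0 0
0 1 0 1

Derivation:
After press 1 at (3,3):
1 1 0 1
1 0 0 0
0 0 1 0
1 1 0 0
0 1 0 1

After press 2 at (1,3):
1 1 0 0
1 0 1 1
0 0 1 1
1 1 0 0
0 1 0 1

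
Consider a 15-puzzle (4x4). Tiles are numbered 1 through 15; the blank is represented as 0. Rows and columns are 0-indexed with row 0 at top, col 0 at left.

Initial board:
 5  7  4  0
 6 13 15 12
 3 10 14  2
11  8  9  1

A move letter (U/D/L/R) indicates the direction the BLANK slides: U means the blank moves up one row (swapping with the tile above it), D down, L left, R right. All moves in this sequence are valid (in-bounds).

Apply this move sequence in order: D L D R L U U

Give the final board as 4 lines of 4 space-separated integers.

Answer:  5  7  0 12
 6 13  4 15
 3 10 14  2
11  8  9  1

Derivation:
After move 1 (D):
 5  7  4 12
 6 13 15  0
 3 10 14  2
11  8  9  1

After move 2 (L):
 5  7  4 12
 6 13  0 15
 3 10 14  2
11  8  9  1

After move 3 (D):
 5  7  4 12
 6 13 14 15
 3 10  0  2
11  8  9  1

After move 4 (R):
 5  7  4 12
 6 13 14 15
 3 10  2  0
11  8  9  1

After move 5 (L):
 5  7  4 12
 6 13 14 15
 3 10  0  2
11  8  9  1

After move 6 (U):
 5  7  4 12
 6 13  0 15
 3 10 14  2
11  8  9  1

After move 7 (U):
 5  7  0 12
 6 13  4 15
 3 10 14  2
11  8  9  1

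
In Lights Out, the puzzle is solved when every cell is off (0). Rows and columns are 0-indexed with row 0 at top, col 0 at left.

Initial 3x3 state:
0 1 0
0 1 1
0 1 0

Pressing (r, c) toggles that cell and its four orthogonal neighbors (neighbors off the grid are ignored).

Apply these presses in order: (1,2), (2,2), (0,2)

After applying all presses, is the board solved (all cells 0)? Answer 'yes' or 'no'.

After press 1 at (1,2):
0 1 1
0 0 0
0 1 1

After press 2 at (2,2):
0 1 1
0 0 1
0 0 0

After press 3 at (0,2):
0 0 0
0 0 0
0 0 0

Lights still on: 0

Answer: yes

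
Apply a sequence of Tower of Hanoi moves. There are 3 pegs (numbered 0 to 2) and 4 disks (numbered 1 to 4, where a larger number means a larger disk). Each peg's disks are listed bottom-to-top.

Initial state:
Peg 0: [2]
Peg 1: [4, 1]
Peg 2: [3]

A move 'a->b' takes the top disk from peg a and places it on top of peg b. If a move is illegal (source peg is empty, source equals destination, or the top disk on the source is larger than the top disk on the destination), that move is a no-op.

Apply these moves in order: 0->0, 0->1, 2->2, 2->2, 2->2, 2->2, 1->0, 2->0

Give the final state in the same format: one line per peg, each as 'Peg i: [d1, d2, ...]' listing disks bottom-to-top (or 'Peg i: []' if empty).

Answer: Peg 0: [2, 1]
Peg 1: [4]
Peg 2: [3]

Derivation:
After move 1 (0->0):
Peg 0: [2]
Peg 1: [4, 1]
Peg 2: [3]

After move 2 (0->1):
Peg 0: [2]
Peg 1: [4, 1]
Peg 2: [3]

After move 3 (2->2):
Peg 0: [2]
Peg 1: [4, 1]
Peg 2: [3]

After move 4 (2->2):
Peg 0: [2]
Peg 1: [4, 1]
Peg 2: [3]

After move 5 (2->2):
Peg 0: [2]
Peg 1: [4, 1]
Peg 2: [3]

After move 6 (2->2):
Peg 0: [2]
Peg 1: [4, 1]
Peg 2: [3]

After move 7 (1->0):
Peg 0: [2, 1]
Peg 1: [4]
Peg 2: [3]

After move 8 (2->0):
Peg 0: [2, 1]
Peg 1: [4]
Peg 2: [3]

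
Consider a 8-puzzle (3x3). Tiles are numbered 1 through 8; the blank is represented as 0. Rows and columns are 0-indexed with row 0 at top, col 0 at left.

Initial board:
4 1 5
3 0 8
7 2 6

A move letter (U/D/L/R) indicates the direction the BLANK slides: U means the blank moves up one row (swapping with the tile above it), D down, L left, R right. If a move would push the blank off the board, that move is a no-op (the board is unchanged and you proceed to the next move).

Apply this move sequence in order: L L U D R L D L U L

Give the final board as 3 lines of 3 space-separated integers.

Answer: 4 1 5
0 3 8
7 2 6

Derivation:
After move 1 (L):
4 1 5
0 3 8
7 2 6

After move 2 (L):
4 1 5
0 3 8
7 2 6

After move 3 (U):
0 1 5
4 3 8
7 2 6

After move 4 (D):
4 1 5
0 3 8
7 2 6

After move 5 (R):
4 1 5
3 0 8
7 2 6

After move 6 (L):
4 1 5
0 3 8
7 2 6

After move 7 (D):
4 1 5
7 3 8
0 2 6

After move 8 (L):
4 1 5
7 3 8
0 2 6

After move 9 (U):
4 1 5
0 3 8
7 2 6

After move 10 (L):
4 1 5
0 3 8
7 2 6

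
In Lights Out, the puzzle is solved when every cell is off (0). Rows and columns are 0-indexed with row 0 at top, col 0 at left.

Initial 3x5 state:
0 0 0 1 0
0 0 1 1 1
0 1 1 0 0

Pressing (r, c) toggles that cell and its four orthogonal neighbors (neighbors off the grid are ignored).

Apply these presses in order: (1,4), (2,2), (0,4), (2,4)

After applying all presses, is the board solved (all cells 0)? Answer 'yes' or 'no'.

After press 1 at (1,4):
0 0 0 1 1
0 0 1 0 0
0 1 1 0 1

After press 2 at (2,2):
0 0 0 1 1
0 0 0 0 0
0 0 0 1 1

After press 3 at (0,4):
0 0 0 0 0
0 0 0 0 1
0 0 0 1 1

After press 4 at (2,4):
0 0 0 0 0
0 0 0 0 0
0 0 0 0 0

Lights still on: 0

Answer: yes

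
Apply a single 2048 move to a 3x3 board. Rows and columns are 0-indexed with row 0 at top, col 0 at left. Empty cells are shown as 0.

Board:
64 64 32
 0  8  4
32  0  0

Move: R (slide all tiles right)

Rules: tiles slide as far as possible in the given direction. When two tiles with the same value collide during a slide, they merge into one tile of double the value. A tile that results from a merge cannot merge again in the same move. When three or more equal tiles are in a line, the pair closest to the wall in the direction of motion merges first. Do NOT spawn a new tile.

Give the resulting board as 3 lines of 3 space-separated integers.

Answer:   0 128  32
  0   8   4
  0   0  32

Derivation:
Slide right:
row 0: [64, 64, 32] -> [0, 128, 32]
row 1: [0, 8, 4] -> [0, 8, 4]
row 2: [32, 0, 0] -> [0, 0, 32]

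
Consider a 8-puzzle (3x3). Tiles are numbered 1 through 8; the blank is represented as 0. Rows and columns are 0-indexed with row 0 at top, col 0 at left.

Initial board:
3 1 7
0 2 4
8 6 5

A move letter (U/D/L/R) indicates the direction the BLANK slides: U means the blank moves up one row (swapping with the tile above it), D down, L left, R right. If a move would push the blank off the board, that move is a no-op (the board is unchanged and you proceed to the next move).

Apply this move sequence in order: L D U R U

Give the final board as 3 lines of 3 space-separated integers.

After move 1 (L):
3 1 7
0 2 4
8 6 5

After move 2 (D):
3 1 7
8 2 4
0 6 5

After move 3 (U):
3 1 7
0 2 4
8 6 5

After move 4 (R):
3 1 7
2 0 4
8 6 5

After move 5 (U):
3 0 7
2 1 4
8 6 5

Answer: 3 0 7
2 1 4
8 6 5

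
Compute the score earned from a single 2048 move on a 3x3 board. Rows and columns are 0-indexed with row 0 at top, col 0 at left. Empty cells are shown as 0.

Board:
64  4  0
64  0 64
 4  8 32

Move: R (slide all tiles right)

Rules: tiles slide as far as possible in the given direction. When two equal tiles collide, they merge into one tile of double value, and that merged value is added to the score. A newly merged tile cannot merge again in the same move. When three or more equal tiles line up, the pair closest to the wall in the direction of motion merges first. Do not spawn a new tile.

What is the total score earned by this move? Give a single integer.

Slide right:
row 0: [64, 4, 0] -> [0, 64, 4]  score +0 (running 0)
row 1: [64, 0, 64] -> [0, 0, 128]  score +128 (running 128)
row 2: [4, 8, 32] -> [4, 8, 32]  score +0 (running 128)
Board after move:
  0  64   4
  0   0 128
  4   8  32

Answer: 128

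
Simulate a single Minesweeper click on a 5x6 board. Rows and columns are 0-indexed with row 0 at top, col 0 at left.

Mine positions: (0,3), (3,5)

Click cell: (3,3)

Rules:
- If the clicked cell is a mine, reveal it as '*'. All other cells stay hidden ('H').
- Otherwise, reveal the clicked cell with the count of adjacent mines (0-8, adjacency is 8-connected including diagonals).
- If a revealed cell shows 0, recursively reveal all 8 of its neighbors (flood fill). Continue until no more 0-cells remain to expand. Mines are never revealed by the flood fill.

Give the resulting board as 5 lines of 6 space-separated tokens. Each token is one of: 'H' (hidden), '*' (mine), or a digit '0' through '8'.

0 0 1 H H H
0 0 1 1 1 H
0 0 0 0 1 H
0 0 0 0 1 H
0 0 0 0 1 H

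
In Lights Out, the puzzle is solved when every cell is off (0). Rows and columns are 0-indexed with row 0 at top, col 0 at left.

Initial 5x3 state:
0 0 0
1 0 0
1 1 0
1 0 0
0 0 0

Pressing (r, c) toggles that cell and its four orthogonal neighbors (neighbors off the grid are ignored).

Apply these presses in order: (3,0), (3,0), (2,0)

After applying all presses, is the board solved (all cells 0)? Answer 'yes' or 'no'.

Answer: yes

Derivation:
After press 1 at (3,0):
0 0 0
1 0 0
0 1 0
0 1 0
1 0 0

After press 2 at (3,0):
0 0 0
1 0 0
1 1 0
1 0 0
0 0 0

After press 3 at (2,0):
0 0 0
0 0 0
0 0 0
0 0 0
0 0 0

Lights still on: 0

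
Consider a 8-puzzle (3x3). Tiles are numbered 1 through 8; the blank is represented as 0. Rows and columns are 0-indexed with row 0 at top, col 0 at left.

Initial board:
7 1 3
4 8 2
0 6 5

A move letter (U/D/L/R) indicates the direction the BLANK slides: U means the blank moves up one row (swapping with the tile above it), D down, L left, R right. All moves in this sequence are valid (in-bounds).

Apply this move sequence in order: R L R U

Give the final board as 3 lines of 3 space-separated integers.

Answer: 7 1 3
4 0 2
6 8 5

Derivation:
After move 1 (R):
7 1 3
4 8 2
6 0 5

After move 2 (L):
7 1 3
4 8 2
0 6 5

After move 3 (R):
7 1 3
4 8 2
6 0 5

After move 4 (U):
7 1 3
4 0 2
6 8 5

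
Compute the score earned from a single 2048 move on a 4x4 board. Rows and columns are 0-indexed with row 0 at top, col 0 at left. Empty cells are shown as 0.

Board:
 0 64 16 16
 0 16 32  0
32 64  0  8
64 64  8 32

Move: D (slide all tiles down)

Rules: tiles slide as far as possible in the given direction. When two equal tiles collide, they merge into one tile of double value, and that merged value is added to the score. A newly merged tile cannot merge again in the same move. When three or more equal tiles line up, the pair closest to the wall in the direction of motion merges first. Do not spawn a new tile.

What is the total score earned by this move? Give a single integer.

Answer: 128

Derivation:
Slide down:
col 0: [0, 0, 32, 64] -> [0, 0, 32, 64]  score +0 (running 0)
col 1: [64, 16, 64, 64] -> [0, 64, 16, 128]  score +128 (running 128)
col 2: [16, 32, 0, 8] -> [0, 16, 32, 8]  score +0 (running 128)
col 3: [16, 0, 8, 32] -> [0, 16, 8, 32]  score +0 (running 128)
Board after move:
  0   0   0   0
  0  64  16  16
 32  16  32   8
 64 128   8  32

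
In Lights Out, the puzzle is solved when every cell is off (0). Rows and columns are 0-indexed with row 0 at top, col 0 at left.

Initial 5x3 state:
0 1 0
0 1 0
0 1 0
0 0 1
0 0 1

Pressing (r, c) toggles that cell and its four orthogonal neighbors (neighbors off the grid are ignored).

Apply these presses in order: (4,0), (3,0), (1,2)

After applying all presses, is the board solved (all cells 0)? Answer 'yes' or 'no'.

Answer: no

Derivation:
After press 1 at (4,0):
0 1 0
0 1 0
0 1 0
1 0 1
1 1 1

After press 2 at (3,0):
0 1 0
0 1 0
1 1 0
0 1 1
0 1 1

After press 3 at (1,2):
0 1 1
0 0 1
1 1 1
0 1 1
0 1 1

Lights still on: 10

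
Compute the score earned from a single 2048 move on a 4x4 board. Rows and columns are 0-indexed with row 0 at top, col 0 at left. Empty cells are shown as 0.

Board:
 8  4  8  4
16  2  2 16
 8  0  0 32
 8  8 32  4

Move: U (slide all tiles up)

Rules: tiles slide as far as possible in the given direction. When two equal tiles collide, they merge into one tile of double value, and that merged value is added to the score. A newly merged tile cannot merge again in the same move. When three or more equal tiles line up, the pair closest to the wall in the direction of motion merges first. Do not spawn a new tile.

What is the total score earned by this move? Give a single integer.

Answer: 16

Derivation:
Slide up:
col 0: [8, 16, 8, 8] -> [8, 16, 16, 0]  score +16 (running 16)
col 1: [4, 2, 0, 8] -> [4, 2, 8, 0]  score +0 (running 16)
col 2: [8, 2, 0, 32] -> [8, 2, 32, 0]  score +0 (running 16)
col 3: [4, 16, 32, 4] -> [4, 16, 32, 4]  score +0 (running 16)
Board after move:
 8  4  8  4
16  2  2 16
16  8 32 32
 0  0  0  4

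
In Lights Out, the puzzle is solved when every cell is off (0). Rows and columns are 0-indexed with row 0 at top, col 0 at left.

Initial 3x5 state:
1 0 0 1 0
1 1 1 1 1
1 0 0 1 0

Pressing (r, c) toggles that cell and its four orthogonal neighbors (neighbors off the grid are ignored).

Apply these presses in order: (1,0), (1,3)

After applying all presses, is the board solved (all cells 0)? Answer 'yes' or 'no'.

Answer: yes

Derivation:
After press 1 at (1,0):
0 0 0 1 0
0 0 1 1 1
0 0 0 1 0

After press 2 at (1,3):
0 0 0 0 0
0 0 0 0 0
0 0 0 0 0

Lights still on: 0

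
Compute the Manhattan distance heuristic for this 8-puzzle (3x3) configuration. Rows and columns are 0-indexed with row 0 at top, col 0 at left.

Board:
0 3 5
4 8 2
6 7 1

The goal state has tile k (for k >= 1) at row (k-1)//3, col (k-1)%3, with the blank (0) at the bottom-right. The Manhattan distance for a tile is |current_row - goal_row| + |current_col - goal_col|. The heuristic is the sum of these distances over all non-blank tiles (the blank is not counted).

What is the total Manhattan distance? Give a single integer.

Tile 3: at (0,1), goal (0,2), distance |0-0|+|1-2| = 1
Tile 5: at (0,2), goal (1,1), distance |0-1|+|2-1| = 2
Tile 4: at (1,0), goal (1,0), distance |1-1|+|0-0| = 0
Tile 8: at (1,1), goal (2,1), distance |1-2|+|1-1| = 1
Tile 2: at (1,2), goal (0,1), distance |1-0|+|2-1| = 2
Tile 6: at (2,0), goal (1,2), distance |2-1|+|0-2| = 3
Tile 7: at (2,1), goal (2,0), distance |2-2|+|1-0| = 1
Tile 1: at (2,2), goal (0,0), distance |2-0|+|2-0| = 4
Sum: 1 + 2 + 0 + 1 + 2 + 3 + 1 + 4 = 14

Answer: 14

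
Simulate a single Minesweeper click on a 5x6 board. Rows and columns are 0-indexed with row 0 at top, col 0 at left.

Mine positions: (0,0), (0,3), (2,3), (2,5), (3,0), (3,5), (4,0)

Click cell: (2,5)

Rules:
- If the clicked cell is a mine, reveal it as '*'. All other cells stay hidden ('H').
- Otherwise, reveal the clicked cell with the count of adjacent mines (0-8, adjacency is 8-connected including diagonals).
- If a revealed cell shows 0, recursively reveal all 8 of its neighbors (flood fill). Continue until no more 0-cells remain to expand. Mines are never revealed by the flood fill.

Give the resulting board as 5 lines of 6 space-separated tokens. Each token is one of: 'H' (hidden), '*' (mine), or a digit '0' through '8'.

H H H H H H
H H H H H H
H H H H H *
H H H H H H
H H H H H H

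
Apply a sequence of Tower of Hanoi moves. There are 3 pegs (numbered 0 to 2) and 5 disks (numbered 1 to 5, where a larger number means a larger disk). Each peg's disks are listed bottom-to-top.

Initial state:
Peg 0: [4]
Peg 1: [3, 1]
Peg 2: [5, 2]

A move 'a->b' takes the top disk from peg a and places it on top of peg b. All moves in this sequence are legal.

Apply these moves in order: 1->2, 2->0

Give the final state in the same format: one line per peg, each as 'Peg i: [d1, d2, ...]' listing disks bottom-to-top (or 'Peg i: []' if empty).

Answer: Peg 0: [4, 1]
Peg 1: [3]
Peg 2: [5, 2]

Derivation:
After move 1 (1->2):
Peg 0: [4]
Peg 1: [3]
Peg 2: [5, 2, 1]

After move 2 (2->0):
Peg 0: [4, 1]
Peg 1: [3]
Peg 2: [5, 2]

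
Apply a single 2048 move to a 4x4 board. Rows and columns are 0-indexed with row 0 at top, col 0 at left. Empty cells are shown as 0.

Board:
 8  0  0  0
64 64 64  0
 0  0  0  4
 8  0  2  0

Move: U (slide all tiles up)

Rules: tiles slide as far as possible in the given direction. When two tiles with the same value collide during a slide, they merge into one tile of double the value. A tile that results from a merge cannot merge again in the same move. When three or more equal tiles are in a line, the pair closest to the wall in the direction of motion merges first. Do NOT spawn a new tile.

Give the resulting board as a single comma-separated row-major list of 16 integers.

Answer: 8, 64, 64, 4, 64, 0, 2, 0, 8, 0, 0, 0, 0, 0, 0, 0

Derivation:
Slide up:
col 0: [8, 64, 0, 8] -> [8, 64, 8, 0]
col 1: [0, 64, 0, 0] -> [64, 0, 0, 0]
col 2: [0, 64, 0, 2] -> [64, 2, 0, 0]
col 3: [0, 0, 4, 0] -> [4, 0, 0, 0]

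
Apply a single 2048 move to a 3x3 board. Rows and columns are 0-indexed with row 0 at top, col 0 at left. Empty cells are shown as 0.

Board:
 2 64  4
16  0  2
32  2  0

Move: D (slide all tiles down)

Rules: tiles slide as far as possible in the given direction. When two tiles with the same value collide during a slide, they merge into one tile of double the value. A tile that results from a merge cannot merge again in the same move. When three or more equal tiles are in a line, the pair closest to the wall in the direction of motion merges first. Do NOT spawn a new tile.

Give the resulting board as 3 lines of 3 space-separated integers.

Slide down:
col 0: [2, 16, 32] -> [2, 16, 32]
col 1: [64, 0, 2] -> [0, 64, 2]
col 2: [4, 2, 0] -> [0, 4, 2]

Answer:  2  0  0
16 64  4
32  2  2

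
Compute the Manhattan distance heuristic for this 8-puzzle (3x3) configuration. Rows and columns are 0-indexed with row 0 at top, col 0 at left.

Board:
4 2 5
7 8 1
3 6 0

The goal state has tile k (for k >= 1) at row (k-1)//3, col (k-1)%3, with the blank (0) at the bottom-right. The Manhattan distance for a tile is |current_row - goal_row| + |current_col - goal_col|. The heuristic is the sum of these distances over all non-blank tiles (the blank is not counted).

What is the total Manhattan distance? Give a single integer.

Answer: 14

Derivation:
Tile 4: at (0,0), goal (1,0), distance |0-1|+|0-0| = 1
Tile 2: at (0,1), goal (0,1), distance |0-0|+|1-1| = 0
Tile 5: at (0,2), goal (1,1), distance |0-1|+|2-1| = 2
Tile 7: at (1,0), goal (2,0), distance |1-2|+|0-0| = 1
Tile 8: at (1,1), goal (2,1), distance |1-2|+|1-1| = 1
Tile 1: at (1,2), goal (0,0), distance |1-0|+|2-0| = 3
Tile 3: at (2,0), goal (0,2), distance |2-0|+|0-2| = 4
Tile 6: at (2,1), goal (1,2), distance |2-1|+|1-2| = 2
Sum: 1 + 0 + 2 + 1 + 1 + 3 + 4 + 2 = 14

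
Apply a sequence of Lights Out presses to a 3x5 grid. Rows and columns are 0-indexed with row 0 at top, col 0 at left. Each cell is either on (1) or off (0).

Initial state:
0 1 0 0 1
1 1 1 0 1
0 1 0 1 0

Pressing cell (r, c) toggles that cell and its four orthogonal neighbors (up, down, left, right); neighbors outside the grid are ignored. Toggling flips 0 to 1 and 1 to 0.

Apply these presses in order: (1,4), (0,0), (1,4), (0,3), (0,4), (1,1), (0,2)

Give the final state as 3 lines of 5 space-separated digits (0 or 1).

After press 1 at (1,4):
0 1 0 0 0
1 1 1 1 0
0 1 0 1 1

After press 2 at (0,0):
1 0 0 0 0
0 1 1 1 0
0 1 0 1 1

After press 3 at (1,4):
1 0 0 0 1
0 1 1 0 1
0 1 0 1 0

After press 4 at (0,3):
1 0 1 1 0
0 1 1 1 1
0 1 0 1 0

After press 5 at (0,4):
1 0 1 0 1
0 1 1 1 0
0 1 0 1 0

After press 6 at (1,1):
1 1 1 0 1
1 0 0 1 0
0 0 0 1 0

After press 7 at (0,2):
1 0 0 1 1
1 0 1 1 0
0 0 0 1 0

Answer: 1 0 0 1 1
1 0 1 1 0
0 0 0 1 0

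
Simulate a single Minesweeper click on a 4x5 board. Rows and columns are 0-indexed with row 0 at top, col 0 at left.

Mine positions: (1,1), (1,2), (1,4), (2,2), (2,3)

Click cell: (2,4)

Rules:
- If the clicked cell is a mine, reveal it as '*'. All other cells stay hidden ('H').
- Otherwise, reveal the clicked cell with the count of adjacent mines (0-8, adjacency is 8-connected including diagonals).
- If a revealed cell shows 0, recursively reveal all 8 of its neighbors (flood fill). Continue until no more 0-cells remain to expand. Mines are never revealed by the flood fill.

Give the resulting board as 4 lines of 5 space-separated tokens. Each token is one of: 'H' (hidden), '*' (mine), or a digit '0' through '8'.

H H H H H
H H H H H
H H H H 2
H H H H H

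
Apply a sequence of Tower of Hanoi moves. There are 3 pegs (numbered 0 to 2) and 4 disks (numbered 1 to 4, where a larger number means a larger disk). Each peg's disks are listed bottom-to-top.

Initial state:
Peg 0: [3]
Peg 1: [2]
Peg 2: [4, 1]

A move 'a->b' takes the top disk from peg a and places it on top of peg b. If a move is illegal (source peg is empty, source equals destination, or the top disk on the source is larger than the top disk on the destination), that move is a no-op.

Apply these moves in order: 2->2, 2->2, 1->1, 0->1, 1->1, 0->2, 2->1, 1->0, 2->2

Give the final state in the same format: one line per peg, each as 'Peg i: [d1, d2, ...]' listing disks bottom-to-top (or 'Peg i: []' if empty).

Answer: Peg 0: [3, 1]
Peg 1: [2]
Peg 2: [4]

Derivation:
After move 1 (2->2):
Peg 0: [3]
Peg 1: [2]
Peg 2: [4, 1]

After move 2 (2->2):
Peg 0: [3]
Peg 1: [2]
Peg 2: [4, 1]

After move 3 (1->1):
Peg 0: [3]
Peg 1: [2]
Peg 2: [4, 1]

After move 4 (0->1):
Peg 0: [3]
Peg 1: [2]
Peg 2: [4, 1]

After move 5 (1->1):
Peg 0: [3]
Peg 1: [2]
Peg 2: [4, 1]

After move 6 (0->2):
Peg 0: [3]
Peg 1: [2]
Peg 2: [4, 1]

After move 7 (2->1):
Peg 0: [3]
Peg 1: [2, 1]
Peg 2: [4]

After move 8 (1->0):
Peg 0: [3, 1]
Peg 1: [2]
Peg 2: [4]

After move 9 (2->2):
Peg 0: [3, 1]
Peg 1: [2]
Peg 2: [4]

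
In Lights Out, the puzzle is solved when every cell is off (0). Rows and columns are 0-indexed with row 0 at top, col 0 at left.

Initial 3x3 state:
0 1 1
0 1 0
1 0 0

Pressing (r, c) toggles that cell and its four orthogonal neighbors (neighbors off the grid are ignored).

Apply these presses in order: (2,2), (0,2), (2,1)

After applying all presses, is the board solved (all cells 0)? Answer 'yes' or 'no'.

Answer: yes

Derivation:
After press 1 at (2,2):
0 1 1
0 1 1
1 1 1

After press 2 at (0,2):
0 0 0
0 1 0
1 1 1

After press 3 at (2,1):
0 0 0
0 0 0
0 0 0

Lights still on: 0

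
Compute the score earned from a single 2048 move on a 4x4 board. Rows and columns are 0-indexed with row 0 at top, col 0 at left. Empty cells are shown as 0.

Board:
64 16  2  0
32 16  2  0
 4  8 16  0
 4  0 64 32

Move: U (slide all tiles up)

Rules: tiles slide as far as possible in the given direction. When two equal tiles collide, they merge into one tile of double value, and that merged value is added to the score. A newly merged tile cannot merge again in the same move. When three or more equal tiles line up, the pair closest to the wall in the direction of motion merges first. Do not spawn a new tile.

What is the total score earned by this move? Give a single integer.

Answer: 44

Derivation:
Slide up:
col 0: [64, 32, 4, 4] -> [64, 32, 8, 0]  score +8 (running 8)
col 1: [16, 16, 8, 0] -> [32, 8, 0, 0]  score +32 (running 40)
col 2: [2, 2, 16, 64] -> [4, 16, 64, 0]  score +4 (running 44)
col 3: [0, 0, 0, 32] -> [32, 0, 0, 0]  score +0 (running 44)
Board after move:
64 32  4 32
32  8 16  0
 8  0 64  0
 0  0  0  0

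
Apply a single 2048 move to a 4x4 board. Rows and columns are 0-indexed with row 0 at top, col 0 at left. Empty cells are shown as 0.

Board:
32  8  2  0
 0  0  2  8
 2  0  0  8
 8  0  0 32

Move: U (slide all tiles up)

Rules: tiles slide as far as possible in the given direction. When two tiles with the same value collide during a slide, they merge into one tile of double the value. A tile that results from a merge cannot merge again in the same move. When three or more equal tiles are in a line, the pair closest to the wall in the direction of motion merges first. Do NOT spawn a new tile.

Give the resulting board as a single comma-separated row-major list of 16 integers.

Answer: 32, 8, 4, 16, 2, 0, 0, 32, 8, 0, 0, 0, 0, 0, 0, 0

Derivation:
Slide up:
col 0: [32, 0, 2, 8] -> [32, 2, 8, 0]
col 1: [8, 0, 0, 0] -> [8, 0, 0, 0]
col 2: [2, 2, 0, 0] -> [4, 0, 0, 0]
col 3: [0, 8, 8, 32] -> [16, 32, 0, 0]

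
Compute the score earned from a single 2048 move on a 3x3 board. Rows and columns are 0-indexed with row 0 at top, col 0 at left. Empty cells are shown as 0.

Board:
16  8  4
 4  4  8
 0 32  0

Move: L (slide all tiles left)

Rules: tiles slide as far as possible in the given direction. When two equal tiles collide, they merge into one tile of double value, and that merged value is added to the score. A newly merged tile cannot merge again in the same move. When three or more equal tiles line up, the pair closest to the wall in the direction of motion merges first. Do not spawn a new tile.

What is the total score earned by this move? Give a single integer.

Slide left:
row 0: [16, 8, 4] -> [16, 8, 4]  score +0 (running 0)
row 1: [4, 4, 8] -> [8, 8, 0]  score +8 (running 8)
row 2: [0, 32, 0] -> [32, 0, 0]  score +0 (running 8)
Board after move:
16  8  4
 8  8  0
32  0  0

Answer: 8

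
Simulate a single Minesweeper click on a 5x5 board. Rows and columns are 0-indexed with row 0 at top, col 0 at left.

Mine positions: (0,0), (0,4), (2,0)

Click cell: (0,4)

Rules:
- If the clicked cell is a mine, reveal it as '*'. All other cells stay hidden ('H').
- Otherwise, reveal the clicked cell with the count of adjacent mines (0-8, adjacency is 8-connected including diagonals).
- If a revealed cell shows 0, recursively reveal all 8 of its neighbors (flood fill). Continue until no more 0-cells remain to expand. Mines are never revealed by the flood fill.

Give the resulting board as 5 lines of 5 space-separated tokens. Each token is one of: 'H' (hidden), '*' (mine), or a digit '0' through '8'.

H H H H *
H H H H H
H H H H H
H H H H H
H H H H H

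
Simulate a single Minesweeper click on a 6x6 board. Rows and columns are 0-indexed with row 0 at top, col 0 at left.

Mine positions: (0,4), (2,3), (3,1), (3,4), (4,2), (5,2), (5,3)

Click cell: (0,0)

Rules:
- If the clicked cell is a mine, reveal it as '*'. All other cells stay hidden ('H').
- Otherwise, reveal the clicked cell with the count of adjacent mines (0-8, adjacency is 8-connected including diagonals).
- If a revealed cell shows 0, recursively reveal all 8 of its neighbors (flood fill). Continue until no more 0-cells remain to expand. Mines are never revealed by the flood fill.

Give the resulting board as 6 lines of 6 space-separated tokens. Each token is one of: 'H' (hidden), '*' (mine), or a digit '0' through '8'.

0 0 0 1 H H
0 0 1 2 H H
1 1 2 H H H
H H H H H H
H H H H H H
H H H H H H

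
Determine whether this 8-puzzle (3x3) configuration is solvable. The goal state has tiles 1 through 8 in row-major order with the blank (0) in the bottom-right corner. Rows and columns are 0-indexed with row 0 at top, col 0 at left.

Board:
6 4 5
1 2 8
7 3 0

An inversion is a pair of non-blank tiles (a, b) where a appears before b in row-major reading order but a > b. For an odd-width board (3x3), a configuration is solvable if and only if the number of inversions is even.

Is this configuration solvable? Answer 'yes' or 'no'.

Answer: yes

Derivation:
Inversions (pairs i<j in row-major order where tile[i] > tile[j] > 0): 14
14 is even, so the puzzle is solvable.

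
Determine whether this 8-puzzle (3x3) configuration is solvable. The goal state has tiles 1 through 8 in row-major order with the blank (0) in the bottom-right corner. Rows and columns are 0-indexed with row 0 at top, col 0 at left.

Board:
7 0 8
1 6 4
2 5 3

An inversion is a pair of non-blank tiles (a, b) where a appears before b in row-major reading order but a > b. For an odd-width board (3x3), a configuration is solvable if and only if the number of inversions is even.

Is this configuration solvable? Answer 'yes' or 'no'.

Inversions (pairs i<j in row-major order where tile[i] > tile[j] > 0): 19
19 is odd, so the puzzle is not solvable.

Answer: no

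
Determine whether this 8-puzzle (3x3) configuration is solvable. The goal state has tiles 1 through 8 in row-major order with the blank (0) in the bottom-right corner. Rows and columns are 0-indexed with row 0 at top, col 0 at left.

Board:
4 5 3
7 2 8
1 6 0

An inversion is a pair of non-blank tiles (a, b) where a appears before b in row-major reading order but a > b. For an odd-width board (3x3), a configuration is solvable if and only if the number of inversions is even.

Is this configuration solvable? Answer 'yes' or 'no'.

Inversions (pairs i<j in row-major order where tile[i] > tile[j] > 0): 14
14 is even, so the puzzle is solvable.

Answer: yes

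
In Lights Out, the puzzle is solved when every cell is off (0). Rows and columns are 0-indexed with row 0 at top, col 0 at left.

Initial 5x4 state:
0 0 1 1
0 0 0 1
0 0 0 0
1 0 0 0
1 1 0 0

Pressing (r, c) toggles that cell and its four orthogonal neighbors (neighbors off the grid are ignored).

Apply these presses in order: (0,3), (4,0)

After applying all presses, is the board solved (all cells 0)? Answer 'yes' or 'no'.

After press 1 at (0,3):
0 0 0 0
0 0 0 0
0 0 0 0
1 0 0 0
1 1 0 0

After press 2 at (4,0):
0 0 0 0
0 0 0 0
0 0 0 0
0 0 0 0
0 0 0 0

Lights still on: 0

Answer: yes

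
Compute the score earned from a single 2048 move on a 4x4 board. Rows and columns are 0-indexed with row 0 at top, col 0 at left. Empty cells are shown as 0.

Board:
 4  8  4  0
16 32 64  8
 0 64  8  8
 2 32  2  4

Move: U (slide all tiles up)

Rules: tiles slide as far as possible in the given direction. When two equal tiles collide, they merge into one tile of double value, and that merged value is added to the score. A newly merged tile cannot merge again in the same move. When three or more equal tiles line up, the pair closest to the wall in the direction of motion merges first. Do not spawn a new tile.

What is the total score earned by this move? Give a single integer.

Slide up:
col 0: [4, 16, 0, 2] -> [4, 16, 2, 0]  score +0 (running 0)
col 1: [8, 32, 64, 32] -> [8, 32, 64, 32]  score +0 (running 0)
col 2: [4, 64, 8, 2] -> [4, 64, 8, 2]  score +0 (running 0)
col 3: [0, 8, 8, 4] -> [16, 4, 0, 0]  score +16 (running 16)
Board after move:
 4  8  4 16
16 32 64  4
 2 64  8  0
 0 32  2  0

Answer: 16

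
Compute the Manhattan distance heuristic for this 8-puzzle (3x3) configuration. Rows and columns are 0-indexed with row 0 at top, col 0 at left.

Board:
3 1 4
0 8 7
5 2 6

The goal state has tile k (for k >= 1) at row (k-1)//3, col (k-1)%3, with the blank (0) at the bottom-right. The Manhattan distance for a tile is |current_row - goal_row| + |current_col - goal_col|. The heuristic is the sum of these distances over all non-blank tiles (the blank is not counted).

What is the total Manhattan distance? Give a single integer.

Answer: 15

Derivation:
Tile 3: at (0,0), goal (0,2), distance |0-0|+|0-2| = 2
Tile 1: at (0,1), goal (0,0), distance |0-0|+|1-0| = 1
Tile 4: at (0,2), goal (1,0), distance |0-1|+|2-0| = 3
Tile 8: at (1,1), goal (2,1), distance |1-2|+|1-1| = 1
Tile 7: at (1,2), goal (2,0), distance |1-2|+|2-0| = 3
Tile 5: at (2,0), goal (1,1), distance |2-1|+|0-1| = 2
Tile 2: at (2,1), goal (0,1), distance |2-0|+|1-1| = 2
Tile 6: at (2,2), goal (1,2), distance |2-1|+|2-2| = 1
Sum: 2 + 1 + 3 + 1 + 3 + 2 + 2 + 1 = 15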